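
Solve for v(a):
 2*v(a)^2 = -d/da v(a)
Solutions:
 v(a) = 1/(C1 + 2*a)


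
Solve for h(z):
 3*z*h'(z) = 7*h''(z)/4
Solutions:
 h(z) = C1 + C2*erfi(sqrt(42)*z/7)


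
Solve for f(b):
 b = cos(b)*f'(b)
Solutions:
 f(b) = C1 + Integral(b/cos(b), b)


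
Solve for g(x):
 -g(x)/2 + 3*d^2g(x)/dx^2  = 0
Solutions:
 g(x) = C1*exp(-sqrt(6)*x/6) + C2*exp(sqrt(6)*x/6)


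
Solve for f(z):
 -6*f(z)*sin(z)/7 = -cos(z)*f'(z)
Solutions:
 f(z) = C1/cos(z)^(6/7)


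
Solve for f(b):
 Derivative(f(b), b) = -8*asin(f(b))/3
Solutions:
 Integral(1/asin(_y), (_y, f(b))) = C1 - 8*b/3


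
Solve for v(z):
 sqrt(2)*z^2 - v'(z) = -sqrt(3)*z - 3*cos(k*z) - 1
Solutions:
 v(z) = C1 + sqrt(2)*z^3/3 + sqrt(3)*z^2/2 + z + 3*sin(k*z)/k


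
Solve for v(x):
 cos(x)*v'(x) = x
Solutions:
 v(x) = C1 + Integral(x/cos(x), x)


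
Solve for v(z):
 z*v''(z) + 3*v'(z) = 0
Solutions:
 v(z) = C1 + C2/z^2


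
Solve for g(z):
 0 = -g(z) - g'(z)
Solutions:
 g(z) = C1*exp(-z)


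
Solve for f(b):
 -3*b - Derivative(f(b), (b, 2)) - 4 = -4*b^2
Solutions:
 f(b) = C1 + C2*b + b^4/3 - b^3/2 - 2*b^2


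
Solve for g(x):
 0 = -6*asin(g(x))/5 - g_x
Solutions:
 Integral(1/asin(_y), (_y, g(x))) = C1 - 6*x/5


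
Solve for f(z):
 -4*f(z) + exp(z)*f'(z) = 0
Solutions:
 f(z) = C1*exp(-4*exp(-z))


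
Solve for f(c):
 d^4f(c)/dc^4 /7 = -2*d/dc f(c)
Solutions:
 f(c) = C1 + C4*exp(-14^(1/3)*c) + (C2*sin(14^(1/3)*sqrt(3)*c/2) + C3*cos(14^(1/3)*sqrt(3)*c/2))*exp(14^(1/3)*c/2)


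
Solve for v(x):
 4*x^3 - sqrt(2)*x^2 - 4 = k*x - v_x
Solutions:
 v(x) = C1 + k*x^2/2 - x^4 + sqrt(2)*x^3/3 + 4*x


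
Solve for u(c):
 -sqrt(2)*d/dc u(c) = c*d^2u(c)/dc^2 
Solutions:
 u(c) = C1 + C2*c^(1 - sqrt(2))


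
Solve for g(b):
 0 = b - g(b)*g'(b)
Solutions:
 g(b) = -sqrt(C1 + b^2)
 g(b) = sqrt(C1 + b^2)


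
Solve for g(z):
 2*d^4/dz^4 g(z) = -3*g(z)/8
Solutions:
 g(z) = (C1*sin(sqrt(2)*3^(1/4)*z/4) + C2*cos(sqrt(2)*3^(1/4)*z/4))*exp(-sqrt(2)*3^(1/4)*z/4) + (C3*sin(sqrt(2)*3^(1/4)*z/4) + C4*cos(sqrt(2)*3^(1/4)*z/4))*exp(sqrt(2)*3^(1/4)*z/4)


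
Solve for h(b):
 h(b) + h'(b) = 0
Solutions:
 h(b) = C1*exp(-b)


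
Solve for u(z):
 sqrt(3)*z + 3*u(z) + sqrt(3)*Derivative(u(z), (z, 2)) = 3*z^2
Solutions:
 u(z) = C1*sin(3^(1/4)*z) + C2*cos(3^(1/4)*z) + z^2 - sqrt(3)*z/3 - 2*sqrt(3)/3


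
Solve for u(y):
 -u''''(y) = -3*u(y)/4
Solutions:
 u(y) = C1*exp(-sqrt(2)*3^(1/4)*y/2) + C2*exp(sqrt(2)*3^(1/4)*y/2) + C3*sin(sqrt(2)*3^(1/4)*y/2) + C4*cos(sqrt(2)*3^(1/4)*y/2)


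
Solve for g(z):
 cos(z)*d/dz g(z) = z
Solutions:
 g(z) = C1 + Integral(z/cos(z), z)


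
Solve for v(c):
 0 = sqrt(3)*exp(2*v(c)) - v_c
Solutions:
 v(c) = log(-sqrt(-1/(C1 + sqrt(3)*c))) - log(2)/2
 v(c) = log(-1/(C1 + sqrt(3)*c))/2 - log(2)/2


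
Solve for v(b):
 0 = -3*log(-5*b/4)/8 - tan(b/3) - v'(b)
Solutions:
 v(b) = C1 - 3*b*log(-b)/8 - 3*b*log(5)/8 + 3*b/8 + 3*b*log(2)/4 + 3*log(cos(b/3))


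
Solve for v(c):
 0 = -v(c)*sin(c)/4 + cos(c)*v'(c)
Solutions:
 v(c) = C1/cos(c)^(1/4)


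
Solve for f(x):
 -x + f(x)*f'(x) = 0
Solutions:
 f(x) = -sqrt(C1 + x^2)
 f(x) = sqrt(C1 + x^2)


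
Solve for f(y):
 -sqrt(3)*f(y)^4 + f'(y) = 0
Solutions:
 f(y) = (-1/(C1 + 3*sqrt(3)*y))^(1/3)
 f(y) = (-1/(C1 + sqrt(3)*y))^(1/3)*(-3^(2/3) - 3*3^(1/6)*I)/6
 f(y) = (-1/(C1 + sqrt(3)*y))^(1/3)*(-3^(2/3) + 3*3^(1/6)*I)/6


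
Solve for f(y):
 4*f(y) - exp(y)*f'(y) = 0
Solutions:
 f(y) = C1*exp(-4*exp(-y))


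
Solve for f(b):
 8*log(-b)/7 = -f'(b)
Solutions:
 f(b) = C1 - 8*b*log(-b)/7 + 8*b/7


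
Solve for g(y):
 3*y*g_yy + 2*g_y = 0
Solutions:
 g(y) = C1 + C2*y^(1/3)


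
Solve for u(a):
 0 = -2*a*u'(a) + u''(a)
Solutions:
 u(a) = C1 + C2*erfi(a)


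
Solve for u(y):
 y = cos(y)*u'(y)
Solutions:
 u(y) = C1 + Integral(y/cos(y), y)


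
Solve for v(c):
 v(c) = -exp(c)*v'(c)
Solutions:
 v(c) = C1*exp(exp(-c))


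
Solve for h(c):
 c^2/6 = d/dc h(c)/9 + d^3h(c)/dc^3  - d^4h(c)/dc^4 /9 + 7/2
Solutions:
 h(c) = C1 + C2*exp(c*(-2^(2/3)*(sqrt(109) + 55)^(1/3)/4 - 9*2^(1/3)/(2*(sqrt(109) + 55)^(1/3)) + 3))*sin(2^(1/3)*sqrt(3)*c*(-2^(1/3)*(sqrt(109) + 55)^(1/3) + 18/(sqrt(109) + 55)^(1/3))/4) + C3*exp(c*(-2^(2/3)*(sqrt(109) + 55)^(1/3)/4 - 9*2^(1/3)/(2*(sqrt(109) + 55)^(1/3)) + 3))*cos(2^(1/3)*sqrt(3)*c*(-2^(1/3)*(sqrt(109) + 55)^(1/3) + 18/(sqrt(109) + 55)^(1/3))/4) + C4*exp(c*(9*2^(1/3)/(sqrt(109) + 55)^(1/3) + 3 + 2^(2/3)*(sqrt(109) + 55)^(1/3)/2)) + c^3/2 - 117*c/2


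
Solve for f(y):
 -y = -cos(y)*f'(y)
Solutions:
 f(y) = C1 + Integral(y/cos(y), y)


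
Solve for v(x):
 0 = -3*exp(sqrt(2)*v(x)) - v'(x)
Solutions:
 v(x) = sqrt(2)*(2*log(1/(C1 + 3*x)) - log(2))/4


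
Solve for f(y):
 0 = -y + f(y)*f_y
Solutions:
 f(y) = -sqrt(C1 + y^2)
 f(y) = sqrt(C1 + y^2)


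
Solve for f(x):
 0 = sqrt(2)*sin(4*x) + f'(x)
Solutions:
 f(x) = C1 + sqrt(2)*cos(4*x)/4


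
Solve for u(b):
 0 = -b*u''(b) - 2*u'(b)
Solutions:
 u(b) = C1 + C2/b


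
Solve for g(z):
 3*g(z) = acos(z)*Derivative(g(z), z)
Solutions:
 g(z) = C1*exp(3*Integral(1/acos(z), z))


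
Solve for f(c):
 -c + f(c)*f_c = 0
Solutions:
 f(c) = -sqrt(C1 + c^2)
 f(c) = sqrt(C1 + c^2)


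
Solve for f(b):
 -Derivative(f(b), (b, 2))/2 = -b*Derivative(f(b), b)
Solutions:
 f(b) = C1 + C2*erfi(b)


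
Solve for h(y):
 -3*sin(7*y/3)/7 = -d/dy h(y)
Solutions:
 h(y) = C1 - 9*cos(7*y/3)/49


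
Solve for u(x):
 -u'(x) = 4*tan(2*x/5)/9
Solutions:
 u(x) = C1 + 10*log(cos(2*x/5))/9


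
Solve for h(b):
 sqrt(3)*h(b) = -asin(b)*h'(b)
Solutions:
 h(b) = C1*exp(-sqrt(3)*Integral(1/asin(b), b))


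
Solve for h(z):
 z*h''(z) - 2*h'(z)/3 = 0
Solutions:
 h(z) = C1 + C2*z^(5/3)


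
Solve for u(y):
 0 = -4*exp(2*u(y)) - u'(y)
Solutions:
 u(y) = log(-sqrt(-1/(C1 - 4*y))) - log(2)/2
 u(y) = log(-1/(C1 - 4*y))/2 - log(2)/2


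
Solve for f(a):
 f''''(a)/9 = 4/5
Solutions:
 f(a) = C1 + C2*a + C3*a^2 + C4*a^3 + 3*a^4/10


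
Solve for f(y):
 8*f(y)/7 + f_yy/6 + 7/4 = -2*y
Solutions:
 f(y) = C1*sin(4*sqrt(21)*y/7) + C2*cos(4*sqrt(21)*y/7) - 7*y/4 - 49/32


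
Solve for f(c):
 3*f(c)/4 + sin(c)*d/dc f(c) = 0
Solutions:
 f(c) = C1*(cos(c) + 1)^(3/8)/(cos(c) - 1)^(3/8)


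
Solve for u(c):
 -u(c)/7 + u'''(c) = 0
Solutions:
 u(c) = C3*exp(7^(2/3)*c/7) + (C1*sin(sqrt(3)*7^(2/3)*c/14) + C2*cos(sqrt(3)*7^(2/3)*c/14))*exp(-7^(2/3)*c/14)


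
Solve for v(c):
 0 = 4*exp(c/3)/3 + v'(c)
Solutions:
 v(c) = C1 - 4*exp(c/3)


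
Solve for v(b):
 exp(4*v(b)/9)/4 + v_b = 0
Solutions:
 v(b) = 9*log(-(1/(C1 + b))^(1/4)) + 9*log(3)/2
 v(b) = 9*log(1/(C1 + b))/4 + 9*log(3)/2
 v(b) = 9*log(-I*(1/(C1 + b))^(1/4)) + 9*log(3)/2
 v(b) = 9*log(I*(1/(C1 + b))^(1/4)) + 9*log(3)/2


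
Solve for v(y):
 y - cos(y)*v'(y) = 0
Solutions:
 v(y) = C1 + Integral(y/cos(y), y)


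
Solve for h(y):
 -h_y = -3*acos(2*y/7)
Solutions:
 h(y) = C1 + 3*y*acos(2*y/7) - 3*sqrt(49 - 4*y^2)/2


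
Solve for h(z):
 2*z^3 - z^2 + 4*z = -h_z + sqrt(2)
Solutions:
 h(z) = C1 - z^4/2 + z^3/3 - 2*z^2 + sqrt(2)*z


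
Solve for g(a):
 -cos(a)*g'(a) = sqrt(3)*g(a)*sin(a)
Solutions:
 g(a) = C1*cos(a)^(sqrt(3))


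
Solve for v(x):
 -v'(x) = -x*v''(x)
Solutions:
 v(x) = C1 + C2*x^2


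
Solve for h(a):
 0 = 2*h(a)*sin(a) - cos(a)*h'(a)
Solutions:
 h(a) = C1/cos(a)^2


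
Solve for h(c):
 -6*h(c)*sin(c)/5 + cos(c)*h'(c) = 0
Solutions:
 h(c) = C1/cos(c)^(6/5)


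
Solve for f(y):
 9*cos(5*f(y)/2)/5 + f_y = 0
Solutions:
 f(y) = -2*asin((C1 + exp(9*y))/(C1 - exp(9*y)))/5 + 2*pi/5
 f(y) = 2*asin((C1 + exp(9*y))/(C1 - exp(9*y)))/5


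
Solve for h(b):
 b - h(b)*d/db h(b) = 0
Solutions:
 h(b) = -sqrt(C1 + b^2)
 h(b) = sqrt(C1 + b^2)


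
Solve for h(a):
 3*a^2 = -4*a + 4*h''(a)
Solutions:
 h(a) = C1 + C2*a + a^4/16 + a^3/6


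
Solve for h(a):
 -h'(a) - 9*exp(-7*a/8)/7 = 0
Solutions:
 h(a) = C1 + 72*exp(-7*a/8)/49


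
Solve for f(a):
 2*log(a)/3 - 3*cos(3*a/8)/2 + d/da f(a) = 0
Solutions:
 f(a) = C1 - 2*a*log(a)/3 + 2*a/3 + 4*sin(3*a/8)


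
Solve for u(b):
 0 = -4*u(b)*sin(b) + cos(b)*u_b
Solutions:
 u(b) = C1/cos(b)^4


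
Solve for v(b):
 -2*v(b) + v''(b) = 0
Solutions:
 v(b) = C1*exp(-sqrt(2)*b) + C2*exp(sqrt(2)*b)


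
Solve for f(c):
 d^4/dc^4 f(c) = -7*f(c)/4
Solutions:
 f(c) = (C1*sin(7^(1/4)*c/2) + C2*cos(7^(1/4)*c/2))*exp(-7^(1/4)*c/2) + (C3*sin(7^(1/4)*c/2) + C4*cos(7^(1/4)*c/2))*exp(7^(1/4)*c/2)


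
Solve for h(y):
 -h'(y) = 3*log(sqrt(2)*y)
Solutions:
 h(y) = C1 - 3*y*log(y) - 3*y*log(2)/2 + 3*y


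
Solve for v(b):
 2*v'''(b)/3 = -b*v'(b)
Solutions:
 v(b) = C1 + Integral(C2*airyai(-2^(2/3)*3^(1/3)*b/2) + C3*airybi(-2^(2/3)*3^(1/3)*b/2), b)


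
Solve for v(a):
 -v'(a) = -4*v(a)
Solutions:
 v(a) = C1*exp(4*a)


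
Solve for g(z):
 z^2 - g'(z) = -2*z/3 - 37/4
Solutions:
 g(z) = C1 + z^3/3 + z^2/3 + 37*z/4


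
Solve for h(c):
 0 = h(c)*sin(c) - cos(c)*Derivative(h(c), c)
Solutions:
 h(c) = C1/cos(c)


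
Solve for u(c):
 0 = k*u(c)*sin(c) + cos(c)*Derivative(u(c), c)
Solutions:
 u(c) = C1*exp(k*log(cos(c)))


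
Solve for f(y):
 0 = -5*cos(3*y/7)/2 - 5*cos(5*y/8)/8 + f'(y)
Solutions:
 f(y) = C1 + 35*sin(3*y/7)/6 + sin(5*y/8)


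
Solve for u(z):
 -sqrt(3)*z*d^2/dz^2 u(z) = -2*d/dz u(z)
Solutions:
 u(z) = C1 + C2*z^(1 + 2*sqrt(3)/3)


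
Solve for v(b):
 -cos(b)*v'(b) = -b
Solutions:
 v(b) = C1 + Integral(b/cos(b), b)


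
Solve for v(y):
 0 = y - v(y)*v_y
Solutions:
 v(y) = -sqrt(C1 + y^2)
 v(y) = sqrt(C1 + y^2)


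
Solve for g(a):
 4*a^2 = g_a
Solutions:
 g(a) = C1 + 4*a^3/3


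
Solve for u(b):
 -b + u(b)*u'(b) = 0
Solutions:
 u(b) = -sqrt(C1 + b^2)
 u(b) = sqrt(C1 + b^2)


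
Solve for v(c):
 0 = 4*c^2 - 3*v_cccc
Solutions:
 v(c) = C1 + C2*c + C3*c^2 + C4*c^3 + c^6/270


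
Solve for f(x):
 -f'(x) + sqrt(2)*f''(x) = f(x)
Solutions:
 f(x) = C1*exp(sqrt(2)*x*(1 - sqrt(1 + 4*sqrt(2)))/4) + C2*exp(sqrt(2)*x*(1 + sqrt(1 + 4*sqrt(2)))/4)


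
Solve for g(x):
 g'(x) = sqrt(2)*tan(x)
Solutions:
 g(x) = C1 - sqrt(2)*log(cos(x))


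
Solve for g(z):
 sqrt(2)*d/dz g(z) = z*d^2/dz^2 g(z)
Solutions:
 g(z) = C1 + C2*z^(1 + sqrt(2))


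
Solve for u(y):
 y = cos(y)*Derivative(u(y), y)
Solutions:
 u(y) = C1 + Integral(y/cos(y), y)


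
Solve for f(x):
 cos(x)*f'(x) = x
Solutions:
 f(x) = C1 + Integral(x/cos(x), x)


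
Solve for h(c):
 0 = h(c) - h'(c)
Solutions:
 h(c) = C1*exp(c)


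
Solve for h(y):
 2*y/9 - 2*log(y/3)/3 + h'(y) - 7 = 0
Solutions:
 h(y) = C1 - y^2/9 + 2*y*log(y)/3 - 2*y*log(3)/3 + 19*y/3


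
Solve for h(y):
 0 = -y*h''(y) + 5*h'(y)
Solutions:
 h(y) = C1 + C2*y^6


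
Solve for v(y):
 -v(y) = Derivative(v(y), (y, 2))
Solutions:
 v(y) = C1*sin(y) + C2*cos(y)


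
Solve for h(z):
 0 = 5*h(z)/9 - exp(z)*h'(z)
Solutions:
 h(z) = C1*exp(-5*exp(-z)/9)


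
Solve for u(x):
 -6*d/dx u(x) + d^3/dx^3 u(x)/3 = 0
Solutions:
 u(x) = C1 + C2*exp(-3*sqrt(2)*x) + C3*exp(3*sqrt(2)*x)


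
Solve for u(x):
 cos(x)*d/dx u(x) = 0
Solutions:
 u(x) = C1


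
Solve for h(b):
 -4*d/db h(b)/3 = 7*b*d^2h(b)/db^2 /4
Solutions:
 h(b) = C1 + C2*b^(5/21)


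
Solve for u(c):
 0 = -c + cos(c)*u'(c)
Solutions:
 u(c) = C1 + Integral(c/cos(c), c)


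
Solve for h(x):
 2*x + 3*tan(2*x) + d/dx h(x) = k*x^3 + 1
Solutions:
 h(x) = C1 + k*x^4/4 - x^2 + x + 3*log(cos(2*x))/2


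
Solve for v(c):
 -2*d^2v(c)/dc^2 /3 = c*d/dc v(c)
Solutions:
 v(c) = C1 + C2*erf(sqrt(3)*c/2)


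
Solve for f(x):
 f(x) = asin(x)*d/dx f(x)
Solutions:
 f(x) = C1*exp(Integral(1/asin(x), x))


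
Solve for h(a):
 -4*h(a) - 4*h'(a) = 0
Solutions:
 h(a) = C1*exp(-a)


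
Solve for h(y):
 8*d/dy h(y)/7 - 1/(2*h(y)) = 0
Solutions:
 h(y) = -sqrt(C1 + 14*y)/4
 h(y) = sqrt(C1 + 14*y)/4


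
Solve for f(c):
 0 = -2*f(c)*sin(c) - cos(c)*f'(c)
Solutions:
 f(c) = C1*cos(c)^2


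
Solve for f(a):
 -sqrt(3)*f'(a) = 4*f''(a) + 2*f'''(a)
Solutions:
 f(a) = C1 + C2*exp(a*(-1 + sqrt(2)*sqrt(2 - sqrt(3))/2)) + C3*exp(-a*(sqrt(2)*sqrt(2 - sqrt(3))/2 + 1))


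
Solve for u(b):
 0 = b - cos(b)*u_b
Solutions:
 u(b) = C1 + Integral(b/cos(b), b)


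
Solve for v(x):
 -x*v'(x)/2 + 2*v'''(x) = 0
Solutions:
 v(x) = C1 + Integral(C2*airyai(2^(1/3)*x/2) + C3*airybi(2^(1/3)*x/2), x)


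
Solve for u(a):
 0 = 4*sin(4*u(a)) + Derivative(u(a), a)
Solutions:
 u(a) = -acos((-C1 - exp(32*a))/(C1 - exp(32*a)))/4 + pi/2
 u(a) = acos((-C1 - exp(32*a))/(C1 - exp(32*a)))/4


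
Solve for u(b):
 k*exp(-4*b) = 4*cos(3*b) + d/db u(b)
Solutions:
 u(b) = C1 - k*exp(-4*b)/4 - 4*sin(3*b)/3


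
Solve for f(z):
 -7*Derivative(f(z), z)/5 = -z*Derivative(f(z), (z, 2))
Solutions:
 f(z) = C1 + C2*z^(12/5)


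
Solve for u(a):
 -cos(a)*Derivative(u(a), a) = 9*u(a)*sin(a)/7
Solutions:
 u(a) = C1*cos(a)^(9/7)


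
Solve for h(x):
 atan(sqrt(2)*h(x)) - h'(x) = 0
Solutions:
 Integral(1/atan(sqrt(2)*_y), (_y, h(x))) = C1 + x


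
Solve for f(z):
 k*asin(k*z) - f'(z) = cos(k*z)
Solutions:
 f(z) = C1 + k*Piecewise((z*asin(k*z) + sqrt(-k^2*z^2 + 1)/k, Ne(k, 0)), (0, True)) - Piecewise((sin(k*z)/k, Ne(k, 0)), (z, True))


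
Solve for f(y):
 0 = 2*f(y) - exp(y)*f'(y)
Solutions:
 f(y) = C1*exp(-2*exp(-y))


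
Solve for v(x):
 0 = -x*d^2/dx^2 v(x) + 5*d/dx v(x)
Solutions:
 v(x) = C1 + C2*x^6


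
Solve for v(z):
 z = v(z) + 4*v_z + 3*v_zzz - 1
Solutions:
 v(z) = C1*exp(2^(1/3)*z*(-8/(9 + sqrt(337))^(1/3) + 2^(1/3)*(9 + sqrt(337))^(1/3))/12)*sin(2^(1/3)*sqrt(3)*z*(8/(9 + sqrt(337))^(1/3) + 2^(1/3)*(9 + sqrt(337))^(1/3))/12) + C2*exp(2^(1/3)*z*(-8/(9 + sqrt(337))^(1/3) + 2^(1/3)*(9 + sqrt(337))^(1/3))/12)*cos(2^(1/3)*sqrt(3)*z*(8/(9 + sqrt(337))^(1/3) + 2^(1/3)*(9 + sqrt(337))^(1/3))/12) + C3*exp(-2^(1/3)*z*(-8/(9 + sqrt(337))^(1/3) + 2^(1/3)*(9 + sqrt(337))^(1/3))/6) + z - 3


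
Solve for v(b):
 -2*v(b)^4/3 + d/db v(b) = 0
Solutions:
 v(b) = (-1/(C1 + 2*b))^(1/3)
 v(b) = (-1/(C1 + 2*b))^(1/3)*(-1 - sqrt(3)*I)/2
 v(b) = (-1/(C1 + 2*b))^(1/3)*(-1 + sqrt(3)*I)/2


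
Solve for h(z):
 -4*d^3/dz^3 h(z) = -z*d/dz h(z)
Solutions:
 h(z) = C1 + Integral(C2*airyai(2^(1/3)*z/2) + C3*airybi(2^(1/3)*z/2), z)


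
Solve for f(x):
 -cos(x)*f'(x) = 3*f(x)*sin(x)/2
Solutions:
 f(x) = C1*cos(x)^(3/2)


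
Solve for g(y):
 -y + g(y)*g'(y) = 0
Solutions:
 g(y) = -sqrt(C1 + y^2)
 g(y) = sqrt(C1 + y^2)


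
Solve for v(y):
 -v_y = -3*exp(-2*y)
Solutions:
 v(y) = C1 - 3*exp(-2*y)/2


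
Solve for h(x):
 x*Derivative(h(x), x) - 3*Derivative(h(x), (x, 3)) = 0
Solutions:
 h(x) = C1 + Integral(C2*airyai(3^(2/3)*x/3) + C3*airybi(3^(2/3)*x/3), x)


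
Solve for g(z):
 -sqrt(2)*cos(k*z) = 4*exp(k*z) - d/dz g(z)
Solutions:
 g(z) = C1 + 4*exp(k*z)/k + sqrt(2)*sin(k*z)/k


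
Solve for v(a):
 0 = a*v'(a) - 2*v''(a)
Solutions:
 v(a) = C1 + C2*erfi(a/2)


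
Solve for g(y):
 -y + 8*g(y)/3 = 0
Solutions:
 g(y) = 3*y/8


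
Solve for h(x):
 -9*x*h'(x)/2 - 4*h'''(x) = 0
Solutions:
 h(x) = C1 + Integral(C2*airyai(-3^(2/3)*x/2) + C3*airybi(-3^(2/3)*x/2), x)


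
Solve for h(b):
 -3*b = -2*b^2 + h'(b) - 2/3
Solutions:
 h(b) = C1 + 2*b^3/3 - 3*b^2/2 + 2*b/3


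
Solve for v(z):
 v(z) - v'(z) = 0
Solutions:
 v(z) = C1*exp(z)


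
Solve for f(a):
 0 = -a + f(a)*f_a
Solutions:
 f(a) = -sqrt(C1 + a^2)
 f(a) = sqrt(C1 + a^2)


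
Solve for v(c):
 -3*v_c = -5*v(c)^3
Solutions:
 v(c) = -sqrt(6)*sqrt(-1/(C1 + 5*c))/2
 v(c) = sqrt(6)*sqrt(-1/(C1 + 5*c))/2


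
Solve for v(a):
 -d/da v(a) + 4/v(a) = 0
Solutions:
 v(a) = -sqrt(C1 + 8*a)
 v(a) = sqrt(C1 + 8*a)


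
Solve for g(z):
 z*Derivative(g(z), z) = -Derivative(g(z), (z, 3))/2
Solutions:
 g(z) = C1 + Integral(C2*airyai(-2^(1/3)*z) + C3*airybi(-2^(1/3)*z), z)


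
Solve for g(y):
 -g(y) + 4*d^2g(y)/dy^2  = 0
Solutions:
 g(y) = C1*exp(-y/2) + C2*exp(y/2)


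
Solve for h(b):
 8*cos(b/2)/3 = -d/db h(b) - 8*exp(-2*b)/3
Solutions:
 h(b) = C1 - 16*sin(b/2)/3 + 4*exp(-2*b)/3


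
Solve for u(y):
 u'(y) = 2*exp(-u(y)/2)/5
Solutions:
 u(y) = 2*log(C1 + y/5)


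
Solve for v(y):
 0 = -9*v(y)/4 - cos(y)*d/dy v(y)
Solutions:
 v(y) = C1*(sin(y) - 1)^(9/8)/(sin(y) + 1)^(9/8)


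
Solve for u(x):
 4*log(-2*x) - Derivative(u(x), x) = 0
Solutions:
 u(x) = C1 + 4*x*log(-x) + 4*x*(-1 + log(2))


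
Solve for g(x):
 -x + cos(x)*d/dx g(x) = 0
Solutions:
 g(x) = C1 + Integral(x/cos(x), x)


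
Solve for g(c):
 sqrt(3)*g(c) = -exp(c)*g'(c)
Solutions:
 g(c) = C1*exp(sqrt(3)*exp(-c))


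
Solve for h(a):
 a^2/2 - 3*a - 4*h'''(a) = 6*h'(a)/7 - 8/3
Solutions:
 h(a) = C1 + C2*sin(sqrt(42)*a/14) + C3*cos(sqrt(42)*a/14) + 7*a^3/36 - 7*a^2/4 - 7*a/3


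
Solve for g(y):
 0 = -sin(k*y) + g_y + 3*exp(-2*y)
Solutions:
 g(y) = C1 + 3*exp(-2*y)/2 - cos(k*y)/k


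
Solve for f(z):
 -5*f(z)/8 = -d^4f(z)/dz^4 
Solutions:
 f(z) = C1*exp(-10^(1/4)*z/2) + C2*exp(10^(1/4)*z/2) + C3*sin(10^(1/4)*z/2) + C4*cos(10^(1/4)*z/2)


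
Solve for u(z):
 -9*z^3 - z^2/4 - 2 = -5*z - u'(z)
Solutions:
 u(z) = C1 + 9*z^4/4 + z^3/12 - 5*z^2/2 + 2*z


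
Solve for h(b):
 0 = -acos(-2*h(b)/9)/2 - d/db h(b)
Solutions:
 Integral(1/acos(-2*_y/9), (_y, h(b))) = C1 - b/2


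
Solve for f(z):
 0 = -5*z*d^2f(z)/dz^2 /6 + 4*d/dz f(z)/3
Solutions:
 f(z) = C1 + C2*z^(13/5)


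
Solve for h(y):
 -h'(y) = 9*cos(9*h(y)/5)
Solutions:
 9*y - 5*log(sin(9*h(y)/5) - 1)/18 + 5*log(sin(9*h(y)/5) + 1)/18 = C1


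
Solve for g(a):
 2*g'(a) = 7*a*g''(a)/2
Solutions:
 g(a) = C1 + C2*a^(11/7)


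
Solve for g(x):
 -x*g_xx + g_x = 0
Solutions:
 g(x) = C1 + C2*x^2


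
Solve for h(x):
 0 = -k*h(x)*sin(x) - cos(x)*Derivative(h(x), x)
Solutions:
 h(x) = C1*exp(k*log(cos(x)))


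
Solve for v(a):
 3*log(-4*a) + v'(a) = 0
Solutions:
 v(a) = C1 - 3*a*log(-a) + 3*a*(1 - 2*log(2))


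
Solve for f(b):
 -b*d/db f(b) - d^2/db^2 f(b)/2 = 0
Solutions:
 f(b) = C1 + C2*erf(b)


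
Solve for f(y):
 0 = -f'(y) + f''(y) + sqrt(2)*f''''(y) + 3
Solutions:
 f(y) = C1 + C2*exp(-y*(-2*2^(1/6)*3^(2/3)/(9*sqrt(2) + sqrt(6)*sqrt(2*sqrt(2) + 27))^(1/3) + 6^(1/3)*(9*sqrt(2) + sqrt(6)*sqrt(2*sqrt(2) + 27))^(1/3))/12)*sin(y*(6*6^(1/6)/(9*sqrt(2) + sqrt(6)*sqrt(2*sqrt(2) + 27))^(1/3) + 2^(1/3)*3^(5/6)*(9*sqrt(2) + sqrt(6)*sqrt(2*sqrt(2) + 27))^(1/3))/12) + C3*exp(-y*(-2*2^(1/6)*3^(2/3)/(9*sqrt(2) + sqrt(6)*sqrt(2*sqrt(2) + 27))^(1/3) + 6^(1/3)*(9*sqrt(2) + sqrt(6)*sqrt(2*sqrt(2) + 27))^(1/3))/12)*cos(y*(6*6^(1/6)/(9*sqrt(2) + sqrt(6)*sqrt(2*sqrt(2) + 27))^(1/3) + 2^(1/3)*3^(5/6)*(9*sqrt(2) + sqrt(6)*sqrt(2*sqrt(2) + 27))^(1/3))/12) + C4*exp(y*(-2*2^(1/6)*3^(2/3)/(9*sqrt(2) + sqrt(6)*sqrt(2*sqrt(2) + 27))^(1/3) + 6^(1/3)*(9*sqrt(2) + sqrt(6)*sqrt(2*sqrt(2) + 27))^(1/3))/6) + 3*y


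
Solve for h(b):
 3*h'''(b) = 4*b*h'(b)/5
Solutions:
 h(b) = C1 + Integral(C2*airyai(30^(2/3)*b/15) + C3*airybi(30^(2/3)*b/15), b)


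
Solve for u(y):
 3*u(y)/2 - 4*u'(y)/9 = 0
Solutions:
 u(y) = C1*exp(27*y/8)


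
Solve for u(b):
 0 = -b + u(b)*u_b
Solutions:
 u(b) = -sqrt(C1 + b^2)
 u(b) = sqrt(C1 + b^2)


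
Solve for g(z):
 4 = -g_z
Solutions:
 g(z) = C1 - 4*z


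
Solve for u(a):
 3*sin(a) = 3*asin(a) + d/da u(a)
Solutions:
 u(a) = C1 - 3*a*asin(a) - 3*sqrt(1 - a^2) - 3*cos(a)


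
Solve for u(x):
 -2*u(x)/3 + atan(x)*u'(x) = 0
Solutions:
 u(x) = C1*exp(2*Integral(1/atan(x), x)/3)


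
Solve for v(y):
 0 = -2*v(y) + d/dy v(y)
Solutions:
 v(y) = C1*exp(2*y)


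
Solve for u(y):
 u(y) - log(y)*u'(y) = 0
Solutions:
 u(y) = C1*exp(li(y))


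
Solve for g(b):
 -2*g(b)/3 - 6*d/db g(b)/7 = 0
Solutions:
 g(b) = C1*exp(-7*b/9)


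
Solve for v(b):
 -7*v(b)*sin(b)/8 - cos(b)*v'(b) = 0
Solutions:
 v(b) = C1*cos(b)^(7/8)


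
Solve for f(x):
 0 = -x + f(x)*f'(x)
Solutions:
 f(x) = -sqrt(C1 + x^2)
 f(x) = sqrt(C1 + x^2)


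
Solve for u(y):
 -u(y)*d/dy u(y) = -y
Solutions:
 u(y) = -sqrt(C1 + y^2)
 u(y) = sqrt(C1 + y^2)


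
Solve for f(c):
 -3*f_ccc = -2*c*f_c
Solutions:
 f(c) = C1 + Integral(C2*airyai(2^(1/3)*3^(2/3)*c/3) + C3*airybi(2^(1/3)*3^(2/3)*c/3), c)


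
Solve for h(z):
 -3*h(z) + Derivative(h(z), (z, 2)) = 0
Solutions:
 h(z) = C1*exp(-sqrt(3)*z) + C2*exp(sqrt(3)*z)


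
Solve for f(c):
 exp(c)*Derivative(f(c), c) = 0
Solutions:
 f(c) = C1


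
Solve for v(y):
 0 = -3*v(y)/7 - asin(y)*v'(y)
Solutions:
 v(y) = C1*exp(-3*Integral(1/asin(y), y)/7)


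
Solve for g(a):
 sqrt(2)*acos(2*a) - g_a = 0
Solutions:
 g(a) = C1 + sqrt(2)*(a*acos(2*a) - sqrt(1 - 4*a^2)/2)


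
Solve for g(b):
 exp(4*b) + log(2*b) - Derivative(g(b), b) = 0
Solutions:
 g(b) = C1 + b*log(b) + b*(-1 + log(2)) + exp(4*b)/4


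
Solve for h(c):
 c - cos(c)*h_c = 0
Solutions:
 h(c) = C1 + Integral(c/cos(c), c)


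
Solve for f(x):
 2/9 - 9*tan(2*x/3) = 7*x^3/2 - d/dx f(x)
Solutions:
 f(x) = C1 + 7*x^4/8 - 2*x/9 - 27*log(cos(2*x/3))/2


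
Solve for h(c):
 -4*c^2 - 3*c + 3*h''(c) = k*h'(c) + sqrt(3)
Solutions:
 h(c) = C1 + C2*exp(c*k/3) - 4*c^3/(3*k) - 3*c^2/(2*k) - 12*c^2/k^2 - sqrt(3)*c/k - 9*c/k^2 - 72*c/k^3


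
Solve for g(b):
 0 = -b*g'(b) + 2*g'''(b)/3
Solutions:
 g(b) = C1 + Integral(C2*airyai(2^(2/3)*3^(1/3)*b/2) + C3*airybi(2^(2/3)*3^(1/3)*b/2), b)


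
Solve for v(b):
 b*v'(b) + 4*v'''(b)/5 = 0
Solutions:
 v(b) = C1 + Integral(C2*airyai(-10^(1/3)*b/2) + C3*airybi(-10^(1/3)*b/2), b)


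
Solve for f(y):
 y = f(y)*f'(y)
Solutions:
 f(y) = -sqrt(C1 + y^2)
 f(y) = sqrt(C1 + y^2)


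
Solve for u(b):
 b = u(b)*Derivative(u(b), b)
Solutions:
 u(b) = -sqrt(C1 + b^2)
 u(b) = sqrt(C1 + b^2)


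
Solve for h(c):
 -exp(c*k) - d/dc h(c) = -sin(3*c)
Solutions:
 h(c) = C1 - cos(3*c)/3 - exp(c*k)/k


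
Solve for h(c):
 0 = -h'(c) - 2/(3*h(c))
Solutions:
 h(c) = -sqrt(C1 - 12*c)/3
 h(c) = sqrt(C1 - 12*c)/3


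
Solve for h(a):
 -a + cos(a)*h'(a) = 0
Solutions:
 h(a) = C1 + Integral(a/cos(a), a)


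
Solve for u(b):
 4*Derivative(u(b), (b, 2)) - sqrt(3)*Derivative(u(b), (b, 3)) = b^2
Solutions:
 u(b) = C1 + C2*b + C3*exp(4*sqrt(3)*b/3) + b^4/48 + sqrt(3)*b^3/48 + 3*b^2/64


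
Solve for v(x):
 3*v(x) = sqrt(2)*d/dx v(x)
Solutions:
 v(x) = C1*exp(3*sqrt(2)*x/2)


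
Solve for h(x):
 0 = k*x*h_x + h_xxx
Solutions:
 h(x) = C1 + Integral(C2*airyai(x*(-k)^(1/3)) + C3*airybi(x*(-k)^(1/3)), x)


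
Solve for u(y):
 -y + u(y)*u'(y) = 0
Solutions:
 u(y) = -sqrt(C1 + y^2)
 u(y) = sqrt(C1 + y^2)


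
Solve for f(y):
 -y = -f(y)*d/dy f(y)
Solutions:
 f(y) = -sqrt(C1 + y^2)
 f(y) = sqrt(C1 + y^2)


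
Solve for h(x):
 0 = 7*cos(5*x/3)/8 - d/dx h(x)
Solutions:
 h(x) = C1 + 21*sin(5*x/3)/40


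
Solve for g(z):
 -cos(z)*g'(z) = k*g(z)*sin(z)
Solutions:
 g(z) = C1*exp(k*log(cos(z)))


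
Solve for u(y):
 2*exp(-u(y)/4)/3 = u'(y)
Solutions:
 u(y) = 4*log(C1 + y/6)


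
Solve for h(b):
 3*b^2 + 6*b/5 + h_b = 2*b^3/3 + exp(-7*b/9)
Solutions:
 h(b) = C1 + b^4/6 - b^3 - 3*b^2/5 - 9*exp(-7*b/9)/7


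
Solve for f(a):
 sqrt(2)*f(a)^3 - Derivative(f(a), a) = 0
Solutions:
 f(a) = -sqrt(2)*sqrt(-1/(C1 + sqrt(2)*a))/2
 f(a) = sqrt(2)*sqrt(-1/(C1 + sqrt(2)*a))/2


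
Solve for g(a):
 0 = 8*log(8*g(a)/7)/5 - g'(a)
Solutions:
 -5*Integral(1/(log(_y) - log(7) + 3*log(2)), (_y, g(a)))/8 = C1 - a


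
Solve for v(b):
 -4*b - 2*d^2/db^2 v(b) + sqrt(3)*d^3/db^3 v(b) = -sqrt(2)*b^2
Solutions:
 v(b) = C1 + C2*b + C3*exp(2*sqrt(3)*b/3) + sqrt(2)*b^4/24 + b^3*(-4 + sqrt(6))/12 + b^2*(-4*sqrt(3) + 3*sqrt(2))/8


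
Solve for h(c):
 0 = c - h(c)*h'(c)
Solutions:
 h(c) = -sqrt(C1 + c^2)
 h(c) = sqrt(C1 + c^2)


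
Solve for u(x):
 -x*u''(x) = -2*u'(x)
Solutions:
 u(x) = C1 + C2*x^3


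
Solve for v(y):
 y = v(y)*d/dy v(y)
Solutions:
 v(y) = -sqrt(C1 + y^2)
 v(y) = sqrt(C1 + y^2)


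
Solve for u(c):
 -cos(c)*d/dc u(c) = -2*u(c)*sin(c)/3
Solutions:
 u(c) = C1/cos(c)^(2/3)


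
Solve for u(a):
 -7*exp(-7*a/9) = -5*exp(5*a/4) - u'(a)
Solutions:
 u(a) = C1 - 4*exp(5*a/4) - 9*exp(-7*a/9)


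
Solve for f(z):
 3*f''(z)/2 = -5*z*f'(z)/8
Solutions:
 f(z) = C1 + C2*erf(sqrt(30)*z/12)


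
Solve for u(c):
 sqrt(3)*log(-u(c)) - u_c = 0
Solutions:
 -li(-u(c)) = C1 + sqrt(3)*c


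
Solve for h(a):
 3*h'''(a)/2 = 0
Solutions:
 h(a) = C1 + C2*a + C3*a^2


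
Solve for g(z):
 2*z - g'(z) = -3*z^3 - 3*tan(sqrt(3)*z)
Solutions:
 g(z) = C1 + 3*z^4/4 + z^2 - sqrt(3)*log(cos(sqrt(3)*z))


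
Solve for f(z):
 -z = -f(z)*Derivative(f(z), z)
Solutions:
 f(z) = -sqrt(C1 + z^2)
 f(z) = sqrt(C1 + z^2)


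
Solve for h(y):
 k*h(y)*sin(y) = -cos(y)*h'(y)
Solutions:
 h(y) = C1*exp(k*log(cos(y)))


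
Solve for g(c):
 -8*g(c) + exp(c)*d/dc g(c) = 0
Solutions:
 g(c) = C1*exp(-8*exp(-c))


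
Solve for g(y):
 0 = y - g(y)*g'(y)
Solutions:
 g(y) = -sqrt(C1 + y^2)
 g(y) = sqrt(C1 + y^2)


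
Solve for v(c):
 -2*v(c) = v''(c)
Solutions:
 v(c) = C1*sin(sqrt(2)*c) + C2*cos(sqrt(2)*c)


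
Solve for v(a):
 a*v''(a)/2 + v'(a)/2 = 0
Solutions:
 v(a) = C1 + C2*log(a)


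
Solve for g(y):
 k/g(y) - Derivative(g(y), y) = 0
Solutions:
 g(y) = -sqrt(C1 + 2*k*y)
 g(y) = sqrt(C1 + 2*k*y)


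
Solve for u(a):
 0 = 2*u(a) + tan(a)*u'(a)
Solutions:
 u(a) = C1/sin(a)^2


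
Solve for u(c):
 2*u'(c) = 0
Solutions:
 u(c) = C1


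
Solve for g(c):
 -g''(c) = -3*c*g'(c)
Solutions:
 g(c) = C1 + C2*erfi(sqrt(6)*c/2)


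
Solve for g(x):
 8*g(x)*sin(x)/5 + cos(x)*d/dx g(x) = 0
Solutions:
 g(x) = C1*cos(x)^(8/5)


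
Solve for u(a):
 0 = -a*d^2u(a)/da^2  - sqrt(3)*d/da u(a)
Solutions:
 u(a) = C1 + C2*a^(1 - sqrt(3))


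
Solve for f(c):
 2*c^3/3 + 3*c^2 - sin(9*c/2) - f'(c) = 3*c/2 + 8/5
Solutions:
 f(c) = C1 + c^4/6 + c^3 - 3*c^2/4 - 8*c/5 + 2*cos(9*c/2)/9


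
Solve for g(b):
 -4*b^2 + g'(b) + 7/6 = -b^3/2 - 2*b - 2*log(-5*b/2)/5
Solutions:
 g(b) = C1 - b^4/8 + 4*b^3/3 - b^2 - 2*b*log(-b)/5 + b*(-23 - 12*log(5) + 12*log(2))/30


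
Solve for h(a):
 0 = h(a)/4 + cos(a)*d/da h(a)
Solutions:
 h(a) = C1*(sin(a) - 1)^(1/8)/(sin(a) + 1)^(1/8)


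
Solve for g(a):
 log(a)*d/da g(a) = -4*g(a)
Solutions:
 g(a) = C1*exp(-4*li(a))


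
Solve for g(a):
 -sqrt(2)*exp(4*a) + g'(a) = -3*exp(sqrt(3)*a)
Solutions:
 g(a) = C1 + sqrt(2)*exp(4*a)/4 - sqrt(3)*exp(sqrt(3)*a)


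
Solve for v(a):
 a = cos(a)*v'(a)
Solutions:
 v(a) = C1 + Integral(a/cos(a), a)


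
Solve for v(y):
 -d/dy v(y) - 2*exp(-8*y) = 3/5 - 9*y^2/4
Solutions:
 v(y) = C1 + 3*y^3/4 - 3*y/5 + exp(-8*y)/4


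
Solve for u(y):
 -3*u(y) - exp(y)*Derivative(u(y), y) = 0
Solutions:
 u(y) = C1*exp(3*exp(-y))


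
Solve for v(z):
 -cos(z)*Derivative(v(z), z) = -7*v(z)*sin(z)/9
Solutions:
 v(z) = C1/cos(z)^(7/9)


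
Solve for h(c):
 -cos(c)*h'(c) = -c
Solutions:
 h(c) = C1 + Integral(c/cos(c), c)


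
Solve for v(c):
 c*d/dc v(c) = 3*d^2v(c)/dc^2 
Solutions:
 v(c) = C1 + C2*erfi(sqrt(6)*c/6)


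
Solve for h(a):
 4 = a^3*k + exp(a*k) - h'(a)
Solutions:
 h(a) = C1 + a^4*k/4 - 4*a + exp(a*k)/k


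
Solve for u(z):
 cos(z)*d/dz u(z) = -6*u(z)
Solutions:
 u(z) = C1*(sin(z)^3 - 3*sin(z)^2 + 3*sin(z) - 1)/(sin(z)^3 + 3*sin(z)^2 + 3*sin(z) + 1)


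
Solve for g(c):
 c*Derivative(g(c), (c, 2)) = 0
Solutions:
 g(c) = C1 + C2*c


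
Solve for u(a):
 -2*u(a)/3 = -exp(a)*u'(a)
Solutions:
 u(a) = C1*exp(-2*exp(-a)/3)


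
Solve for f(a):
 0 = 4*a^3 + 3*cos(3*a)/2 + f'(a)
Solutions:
 f(a) = C1 - a^4 - sin(3*a)/2


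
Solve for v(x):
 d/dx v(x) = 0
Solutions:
 v(x) = C1


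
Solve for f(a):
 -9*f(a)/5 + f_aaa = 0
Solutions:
 f(a) = C3*exp(15^(2/3)*a/5) + (C1*sin(3*3^(1/6)*5^(2/3)*a/10) + C2*cos(3*3^(1/6)*5^(2/3)*a/10))*exp(-15^(2/3)*a/10)


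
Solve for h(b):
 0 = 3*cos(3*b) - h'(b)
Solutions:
 h(b) = C1 + sin(3*b)


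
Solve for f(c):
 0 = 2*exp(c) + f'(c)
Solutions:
 f(c) = C1 - 2*exp(c)


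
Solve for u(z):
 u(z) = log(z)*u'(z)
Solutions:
 u(z) = C1*exp(li(z))


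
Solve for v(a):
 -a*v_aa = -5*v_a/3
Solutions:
 v(a) = C1 + C2*a^(8/3)


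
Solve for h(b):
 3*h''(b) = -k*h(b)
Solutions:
 h(b) = C1*exp(-sqrt(3)*b*sqrt(-k)/3) + C2*exp(sqrt(3)*b*sqrt(-k)/3)


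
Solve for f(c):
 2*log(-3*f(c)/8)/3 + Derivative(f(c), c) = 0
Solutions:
 3*Integral(1/(log(-_y) - 3*log(2) + log(3)), (_y, f(c)))/2 = C1 - c


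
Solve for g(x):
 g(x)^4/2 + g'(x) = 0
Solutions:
 g(x) = 2^(1/3)*(1/(C1 + 3*x))^(1/3)
 g(x) = 2^(1/3)*(-3^(2/3) - 3*3^(1/6)*I)*(1/(C1 + x))^(1/3)/6
 g(x) = 2^(1/3)*(-3^(2/3) + 3*3^(1/6)*I)*(1/(C1 + x))^(1/3)/6


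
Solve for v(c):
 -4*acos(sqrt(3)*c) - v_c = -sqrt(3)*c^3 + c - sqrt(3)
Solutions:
 v(c) = C1 + sqrt(3)*c^4/4 - c^2/2 - 4*c*acos(sqrt(3)*c) + sqrt(3)*c + 4*sqrt(3)*sqrt(1 - 3*c^2)/3


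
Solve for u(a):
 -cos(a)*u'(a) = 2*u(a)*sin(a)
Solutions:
 u(a) = C1*cos(a)^2


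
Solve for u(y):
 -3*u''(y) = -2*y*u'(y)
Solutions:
 u(y) = C1 + C2*erfi(sqrt(3)*y/3)


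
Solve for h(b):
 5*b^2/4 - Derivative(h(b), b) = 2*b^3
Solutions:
 h(b) = C1 - b^4/2 + 5*b^3/12


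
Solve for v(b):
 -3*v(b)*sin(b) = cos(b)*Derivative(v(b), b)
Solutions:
 v(b) = C1*cos(b)^3


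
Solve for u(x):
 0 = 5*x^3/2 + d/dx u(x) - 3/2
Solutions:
 u(x) = C1 - 5*x^4/8 + 3*x/2


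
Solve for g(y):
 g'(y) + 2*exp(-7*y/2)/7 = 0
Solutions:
 g(y) = C1 + 4*exp(-7*y/2)/49


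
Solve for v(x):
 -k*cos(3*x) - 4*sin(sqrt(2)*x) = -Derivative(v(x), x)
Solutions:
 v(x) = C1 + k*sin(3*x)/3 - 2*sqrt(2)*cos(sqrt(2)*x)


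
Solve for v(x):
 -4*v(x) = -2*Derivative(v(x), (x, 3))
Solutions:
 v(x) = C3*exp(2^(1/3)*x) + (C1*sin(2^(1/3)*sqrt(3)*x/2) + C2*cos(2^(1/3)*sqrt(3)*x/2))*exp(-2^(1/3)*x/2)


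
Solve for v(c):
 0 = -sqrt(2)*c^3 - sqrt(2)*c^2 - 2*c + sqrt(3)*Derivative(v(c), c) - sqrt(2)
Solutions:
 v(c) = C1 + sqrt(6)*c^4/12 + sqrt(6)*c^3/9 + sqrt(3)*c^2/3 + sqrt(6)*c/3


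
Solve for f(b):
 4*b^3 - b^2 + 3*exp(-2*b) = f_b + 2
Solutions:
 f(b) = C1 + b^4 - b^3/3 - 2*b - 3*exp(-2*b)/2


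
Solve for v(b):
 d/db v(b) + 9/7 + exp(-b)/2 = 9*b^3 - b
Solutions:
 v(b) = C1 + 9*b^4/4 - b^2/2 - 9*b/7 + exp(-b)/2


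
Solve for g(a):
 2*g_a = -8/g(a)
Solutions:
 g(a) = -sqrt(C1 - 8*a)
 g(a) = sqrt(C1 - 8*a)


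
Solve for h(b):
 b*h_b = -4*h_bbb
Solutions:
 h(b) = C1 + Integral(C2*airyai(-2^(1/3)*b/2) + C3*airybi(-2^(1/3)*b/2), b)


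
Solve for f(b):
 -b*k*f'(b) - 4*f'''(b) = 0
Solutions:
 f(b) = C1 + Integral(C2*airyai(2^(1/3)*b*(-k)^(1/3)/2) + C3*airybi(2^(1/3)*b*(-k)^(1/3)/2), b)


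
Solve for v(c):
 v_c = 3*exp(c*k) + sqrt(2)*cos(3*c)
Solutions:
 v(c) = C1 + sqrt(2)*sin(3*c)/3 + 3*exp(c*k)/k


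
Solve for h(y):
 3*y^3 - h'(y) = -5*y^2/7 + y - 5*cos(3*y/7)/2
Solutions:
 h(y) = C1 + 3*y^4/4 + 5*y^3/21 - y^2/2 + 35*sin(3*y/7)/6


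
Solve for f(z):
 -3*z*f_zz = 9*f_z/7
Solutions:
 f(z) = C1 + C2*z^(4/7)


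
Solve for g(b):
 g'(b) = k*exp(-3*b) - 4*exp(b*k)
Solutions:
 g(b) = C1 - k*exp(-3*b)/3 - 4*exp(b*k)/k


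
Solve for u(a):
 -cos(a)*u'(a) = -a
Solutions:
 u(a) = C1 + Integral(a/cos(a), a)


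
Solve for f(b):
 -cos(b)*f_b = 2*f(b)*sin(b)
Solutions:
 f(b) = C1*cos(b)^2


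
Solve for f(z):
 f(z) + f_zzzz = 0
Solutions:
 f(z) = (C1*sin(sqrt(2)*z/2) + C2*cos(sqrt(2)*z/2))*exp(-sqrt(2)*z/2) + (C3*sin(sqrt(2)*z/2) + C4*cos(sqrt(2)*z/2))*exp(sqrt(2)*z/2)


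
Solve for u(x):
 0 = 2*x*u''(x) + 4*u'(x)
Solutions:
 u(x) = C1 + C2/x


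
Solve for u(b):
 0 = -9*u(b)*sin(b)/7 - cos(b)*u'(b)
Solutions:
 u(b) = C1*cos(b)^(9/7)


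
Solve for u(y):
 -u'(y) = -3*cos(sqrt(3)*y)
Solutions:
 u(y) = C1 + sqrt(3)*sin(sqrt(3)*y)


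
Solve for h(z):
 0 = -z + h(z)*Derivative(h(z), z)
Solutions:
 h(z) = -sqrt(C1 + z^2)
 h(z) = sqrt(C1 + z^2)


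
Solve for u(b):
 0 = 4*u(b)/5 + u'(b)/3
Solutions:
 u(b) = C1*exp(-12*b/5)


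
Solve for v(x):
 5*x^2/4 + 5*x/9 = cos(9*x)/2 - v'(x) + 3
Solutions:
 v(x) = C1 - 5*x^3/12 - 5*x^2/18 + 3*x + sin(9*x)/18


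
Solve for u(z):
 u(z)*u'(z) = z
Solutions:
 u(z) = -sqrt(C1 + z^2)
 u(z) = sqrt(C1 + z^2)


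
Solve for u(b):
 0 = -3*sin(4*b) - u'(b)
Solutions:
 u(b) = C1 + 3*cos(4*b)/4


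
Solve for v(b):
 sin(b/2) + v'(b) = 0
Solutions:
 v(b) = C1 + 2*cos(b/2)


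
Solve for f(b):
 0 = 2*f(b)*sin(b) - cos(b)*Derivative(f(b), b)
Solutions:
 f(b) = C1/cos(b)^2


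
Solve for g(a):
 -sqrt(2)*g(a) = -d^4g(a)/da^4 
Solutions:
 g(a) = C1*exp(-2^(1/8)*a) + C2*exp(2^(1/8)*a) + C3*sin(2^(1/8)*a) + C4*cos(2^(1/8)*a)


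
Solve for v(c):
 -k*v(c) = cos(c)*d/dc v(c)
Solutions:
 v(c) = C1*exp(k*(log(sin(c) - 1) - log(sin(c) + 1))/2)


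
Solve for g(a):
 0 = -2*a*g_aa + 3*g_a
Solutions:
 g(a) = C1 + C2*a^(5/2)


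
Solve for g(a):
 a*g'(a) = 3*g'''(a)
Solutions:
 g(a) = C1 + Integral(C2*airyai(3^(2/3)*a/3) + C3*airybi(3^(2/3)*a/3), a)


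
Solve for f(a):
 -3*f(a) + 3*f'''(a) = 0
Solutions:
 f(a) = C3*exp(a) + (C1*sin(sqrt(3)*a/2) + C2*cos(sqrt(3)*a/2))*exp(-a/2)


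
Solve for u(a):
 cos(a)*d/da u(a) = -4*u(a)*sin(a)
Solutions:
 u(a) = C1*cos(a)^4


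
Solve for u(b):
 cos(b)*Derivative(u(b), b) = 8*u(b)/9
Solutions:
 u(b) = C1*(sin(b) + 1)^(4/9)/(sin(b) - 1)^(4/9)


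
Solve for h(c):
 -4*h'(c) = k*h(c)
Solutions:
 h(c) = C1*exp(-c*k/4)


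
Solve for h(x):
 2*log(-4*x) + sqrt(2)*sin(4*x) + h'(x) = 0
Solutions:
 h(x) = C1 - 2*x*log(-x) - 4*x*log(2) + 2*x + sqrt(2)*cos(4*x)/4


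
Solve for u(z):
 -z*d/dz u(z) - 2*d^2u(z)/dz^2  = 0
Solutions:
 u(z) = C1 + C2*erf(z/2)


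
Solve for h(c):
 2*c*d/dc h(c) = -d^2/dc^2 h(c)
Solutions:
 h(c) = C1 + C2*erf(c)


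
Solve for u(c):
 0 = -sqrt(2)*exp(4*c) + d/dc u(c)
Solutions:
 u(c) = C1 + sqrt(2)*exp(4*c)/4


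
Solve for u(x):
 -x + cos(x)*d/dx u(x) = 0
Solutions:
 u(x) = C1 + Integral(x/cos(x), x)


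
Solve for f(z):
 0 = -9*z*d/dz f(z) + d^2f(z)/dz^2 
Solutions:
 f(z) = C1 + C2*erfi(3*sqrt(2)*z/2)


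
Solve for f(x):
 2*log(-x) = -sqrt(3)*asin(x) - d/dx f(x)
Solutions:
 f(x) = C1 - 2*x*log(-x) + 2*x - sqrt(3)*(x*asin(x) + sqrt(1 - x^2))


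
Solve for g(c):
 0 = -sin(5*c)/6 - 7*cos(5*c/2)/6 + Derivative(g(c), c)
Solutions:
 g(c) = C1 + 7*sin(5*c/2)/15 - cos(5*c)/30


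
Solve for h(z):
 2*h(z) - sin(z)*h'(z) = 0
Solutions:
 h(z) = C1*(cos(z) - 1)/(cos(z) + 1)


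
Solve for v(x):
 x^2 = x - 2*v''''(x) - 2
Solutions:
 v(x) = C1 + C2*x + C3*x^2 + C4*x^3 - x^6/720 + x^5/240 - x^4/24


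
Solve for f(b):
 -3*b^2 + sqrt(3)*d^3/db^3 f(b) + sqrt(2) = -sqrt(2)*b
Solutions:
 f(b) = C1 + C2*b + C3*b^2 + sqrt(3)*b^5/60 - sqrt(6)*b^4/72 - sqrt(6)*b^3/18


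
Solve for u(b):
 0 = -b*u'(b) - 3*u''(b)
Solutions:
 u(b) = C1 + C2*erf(sqrt(6)*b/6)


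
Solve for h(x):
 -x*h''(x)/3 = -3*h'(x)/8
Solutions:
 h(x) = C1 + C2*x^(17/8)


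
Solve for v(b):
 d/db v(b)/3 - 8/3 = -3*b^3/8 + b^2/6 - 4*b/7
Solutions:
 v(b) = C1 - 9*b^4/32 + b^3/6 - 6*b^2/7 + 8*b


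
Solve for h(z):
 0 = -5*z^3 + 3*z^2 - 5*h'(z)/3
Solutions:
 h(z) = C1 - 3*z^4/4 + 3*z^3/5


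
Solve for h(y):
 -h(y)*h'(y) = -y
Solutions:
 h(y) = -sqrt(C1 + y^2)
 h(y) = sqrt(C1 + y^2)


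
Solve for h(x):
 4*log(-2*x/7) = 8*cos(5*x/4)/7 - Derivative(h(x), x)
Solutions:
 h(x) = C1 - 4*x*log(-x) - 4*x*log(2) + 4*x + 4*x*log(7) + 32*sin(5*x/4)/35


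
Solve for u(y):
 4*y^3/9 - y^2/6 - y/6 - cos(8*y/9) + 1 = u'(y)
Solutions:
 u(y) = C1 + y^4/9 - y^3/18 - y^2/12 + y - 9*sin(8*y/9)/8


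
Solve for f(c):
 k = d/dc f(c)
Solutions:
 f(c) = C1 + c*k


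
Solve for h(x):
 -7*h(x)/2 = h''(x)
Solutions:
 h(x) = C1*sin(sqrt(14)*x/2) + C2*cos(sqrt(14)*x/2)


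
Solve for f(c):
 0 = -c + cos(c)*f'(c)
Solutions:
 f(c) = C1 + Integral(c/cos(c), c)


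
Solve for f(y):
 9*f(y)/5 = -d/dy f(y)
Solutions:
 f(y) = C1*exp(-9*y/5)


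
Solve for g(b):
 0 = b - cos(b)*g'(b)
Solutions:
 g(b) = C1 + Integral(b/cos(b), b)


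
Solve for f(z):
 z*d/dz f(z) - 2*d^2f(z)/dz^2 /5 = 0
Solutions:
 f(z) = C1 + C2*erfi(sqrt(5)*z/2)


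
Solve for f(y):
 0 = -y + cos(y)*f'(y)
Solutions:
 f(y) = C1 + Integral(y/cos(y), y)


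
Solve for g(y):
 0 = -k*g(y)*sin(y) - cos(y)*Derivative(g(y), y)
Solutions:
 g(y) = C1*exp(k*log(cos(y)))


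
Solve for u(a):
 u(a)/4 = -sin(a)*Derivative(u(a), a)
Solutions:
 u(a) = C1*(cos(a) + 1)^(1/8)/(cos(a) - 1)^(1/8)


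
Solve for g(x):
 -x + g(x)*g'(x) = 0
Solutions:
 g(x) = -sqrt(C1 + x^2)
 g(x) = sqrt(C1 + x^2)


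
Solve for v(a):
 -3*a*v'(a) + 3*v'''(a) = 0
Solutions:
 v(a) = C1 + Integral(C2*airyai(a) + C3*airybi(a), a)


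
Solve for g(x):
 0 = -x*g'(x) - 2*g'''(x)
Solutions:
 g(x) = C1 + Integral(C2*airyai(-2^(2/3)*x/2) + C3*airybi(-2^(2/3)*x/2), x)


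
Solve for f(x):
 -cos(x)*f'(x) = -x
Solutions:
 f(x) = C1 + Integral(x/cos(x), x)


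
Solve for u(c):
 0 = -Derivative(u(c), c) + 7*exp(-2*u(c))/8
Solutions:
 u(c) = log(C1 + 7*c)/2 - log(2)
 u(c) = log(-sqrt(C1 + 7*c)) - log(2)


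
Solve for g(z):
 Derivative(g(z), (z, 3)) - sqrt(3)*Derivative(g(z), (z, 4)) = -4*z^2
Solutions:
 g(z) = C1 + C2*z + C3*z^2 + C4*exp(sqrt(3)*z/3) - z^5/15 - sqrt(3)*z^4/3 - 4*z^3


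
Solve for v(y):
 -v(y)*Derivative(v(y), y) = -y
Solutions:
 v(y) = -sqrt(C1 + y^2)
 v(y) = sqrt(C1 + y^2)


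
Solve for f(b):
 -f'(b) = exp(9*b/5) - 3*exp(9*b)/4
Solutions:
 f(b) = C1 - 5*exp(9*b/5)/9 + exp(9*b)/12


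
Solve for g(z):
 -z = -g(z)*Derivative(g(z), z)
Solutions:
 g(z) = -sqrt(C1 + z^2)
 g(z) = sqrt(C1 + z^2)


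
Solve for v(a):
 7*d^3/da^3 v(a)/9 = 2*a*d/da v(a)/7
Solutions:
 v(a) = C1 + Integral(C2*airyai(126^(1/3)*a/7) + C3*airybi(126^(1/3)*a/7), a)


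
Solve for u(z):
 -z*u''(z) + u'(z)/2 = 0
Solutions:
 u(z) = C1 + C2*z^(3/2)


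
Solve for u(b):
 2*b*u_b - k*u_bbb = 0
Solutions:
 u(b) = C1 + Integral(C2*airyai(2^(1/3)*b*(1/k)^(1/3)) + C3*airybi(2^(1/3)*b*(1/k)^(1/3)), b)


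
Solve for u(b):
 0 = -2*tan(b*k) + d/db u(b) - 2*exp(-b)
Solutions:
 u(b) = C1 + 2*Piecewise((-exp(-b) + log(tan(b*k)^2 + 1)/(2*k), Ne(k, 0)), (-exp(-b), True))


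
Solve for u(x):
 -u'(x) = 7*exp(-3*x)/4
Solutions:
 u(x) = C1 + 7*exp(-3*x)/12


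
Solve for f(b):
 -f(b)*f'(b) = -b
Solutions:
 f(b) = -sqrt(C1 + b^2)
 f(b) = sqrt(C1 + b^2)


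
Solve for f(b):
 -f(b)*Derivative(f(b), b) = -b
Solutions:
 f(b) = -sqrt(C1 + b^2)
 f(b) = sqrt(C1 + b^2)


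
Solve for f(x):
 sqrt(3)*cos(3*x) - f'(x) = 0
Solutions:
 f(x) = C1 + sqrt(3)*sin(3*x)/3


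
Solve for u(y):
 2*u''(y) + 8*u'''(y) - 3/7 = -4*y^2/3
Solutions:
 u(y) = C1 + C2*y + C3*exp(-y/4) - y^4/18 + 8*y^3/9 - 887*y^2/84


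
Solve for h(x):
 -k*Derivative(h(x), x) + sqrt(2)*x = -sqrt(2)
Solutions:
 h(x) = C1 + sqrt(2)*x^2/(2*k) + sqrt(2)*x/k
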